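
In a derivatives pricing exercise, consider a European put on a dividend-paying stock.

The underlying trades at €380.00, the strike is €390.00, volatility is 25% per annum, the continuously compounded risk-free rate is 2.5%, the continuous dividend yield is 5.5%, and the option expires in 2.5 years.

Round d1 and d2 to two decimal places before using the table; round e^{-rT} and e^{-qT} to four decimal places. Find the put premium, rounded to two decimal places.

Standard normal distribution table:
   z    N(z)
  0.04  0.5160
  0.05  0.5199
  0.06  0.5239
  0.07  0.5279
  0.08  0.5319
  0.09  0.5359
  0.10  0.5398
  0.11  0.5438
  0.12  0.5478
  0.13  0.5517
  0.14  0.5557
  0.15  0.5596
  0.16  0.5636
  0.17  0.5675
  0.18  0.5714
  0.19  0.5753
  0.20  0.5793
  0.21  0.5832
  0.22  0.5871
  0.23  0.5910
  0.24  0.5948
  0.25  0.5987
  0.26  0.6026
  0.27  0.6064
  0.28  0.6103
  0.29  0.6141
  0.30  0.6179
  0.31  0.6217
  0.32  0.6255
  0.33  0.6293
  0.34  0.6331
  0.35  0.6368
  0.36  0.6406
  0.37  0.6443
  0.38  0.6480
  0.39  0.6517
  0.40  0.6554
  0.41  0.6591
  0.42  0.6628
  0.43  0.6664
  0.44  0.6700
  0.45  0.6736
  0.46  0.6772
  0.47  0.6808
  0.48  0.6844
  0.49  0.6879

€73.28

σ√T = 0.25 × 1.5811 = 0.3953
d₁ = [ln(380/390) + (0.025 − 0.055 + 0.25²/2)·2.5] / 0.3953 = [-0.0260 + 0.0031] / 0.3953 = -0.0578 → -0.06
d₂ = d₁ − σ√T = -0.0578 − 0.3953 = -0.4531 → -0.45
e^(−qT) = e^(−0.055·2.5) = 0.8715;  e^(−rT) = e^(−0.025·2.5) = 0.9394
P = 390·0.9394·N(0.45) − 380·0.8715·N(0.06) = 390·0.9394·0.6736 − 380·0.8715·0.5239 = 246.7841 − 173.5000 = 73.2842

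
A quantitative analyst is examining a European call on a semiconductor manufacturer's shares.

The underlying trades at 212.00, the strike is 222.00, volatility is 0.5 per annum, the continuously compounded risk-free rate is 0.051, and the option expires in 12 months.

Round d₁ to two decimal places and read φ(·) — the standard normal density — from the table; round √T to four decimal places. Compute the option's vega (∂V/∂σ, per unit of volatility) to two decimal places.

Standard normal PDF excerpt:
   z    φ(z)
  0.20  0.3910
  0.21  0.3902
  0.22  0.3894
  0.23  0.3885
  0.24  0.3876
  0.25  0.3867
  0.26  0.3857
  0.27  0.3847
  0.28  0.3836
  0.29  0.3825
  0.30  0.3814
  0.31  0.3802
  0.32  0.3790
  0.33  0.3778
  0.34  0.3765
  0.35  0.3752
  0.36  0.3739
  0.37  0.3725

81.77

T = 1;  σ√T = 0.5000
d₁ = [ln(212/222) + (0.051 + 0.5²/2)·1] / 0.5000 = [-0.0461 + 0.1760] / 0.5000 = 0.2598 ≈ 0.26
√T = √1 = 1.0000
φ(d₁) = φ(0.26) = 0.3857
vega = S·φ(d₁)·√T = 212·0.3857·1.0000 = 81.7684
(Vega is the same for a European call and put with the same parameters.)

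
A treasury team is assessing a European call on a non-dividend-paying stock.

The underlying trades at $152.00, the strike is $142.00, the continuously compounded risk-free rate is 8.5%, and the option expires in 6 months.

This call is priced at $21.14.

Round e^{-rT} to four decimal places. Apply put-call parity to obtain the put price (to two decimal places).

$5.23

e^(−rT) = e^(−0.085·0.5) = 0.9584
Put-call parity: C − P = S − K·e^(−rT) = 152 − 142·0.9584 = 152 − 136.0928 = 15.9072
P = C − (C − P) = 21.14 − (15.9072) = 5.2328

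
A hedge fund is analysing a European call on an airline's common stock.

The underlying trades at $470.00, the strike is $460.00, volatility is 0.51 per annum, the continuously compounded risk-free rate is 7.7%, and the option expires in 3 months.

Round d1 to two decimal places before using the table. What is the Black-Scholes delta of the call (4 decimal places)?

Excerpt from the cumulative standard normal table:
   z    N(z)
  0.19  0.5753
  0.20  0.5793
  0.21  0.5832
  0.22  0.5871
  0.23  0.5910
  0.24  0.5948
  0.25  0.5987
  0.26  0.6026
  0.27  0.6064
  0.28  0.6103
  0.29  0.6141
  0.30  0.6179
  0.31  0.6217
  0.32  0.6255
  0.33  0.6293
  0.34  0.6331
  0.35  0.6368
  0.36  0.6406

σ√T = 0.51 × 0.5000 = 0.2550
d₁ = [ln(470/460) + (0.077 + 0.51²/2)·0.25] / 0.2550 = [0.0215 + 0.0518] / 0.2550 = 0.2873 which rounds to 0.29
N(d₁) = N(0.29) = 0.6141
Δ_call = N(d₁) = 0.6141

0.6141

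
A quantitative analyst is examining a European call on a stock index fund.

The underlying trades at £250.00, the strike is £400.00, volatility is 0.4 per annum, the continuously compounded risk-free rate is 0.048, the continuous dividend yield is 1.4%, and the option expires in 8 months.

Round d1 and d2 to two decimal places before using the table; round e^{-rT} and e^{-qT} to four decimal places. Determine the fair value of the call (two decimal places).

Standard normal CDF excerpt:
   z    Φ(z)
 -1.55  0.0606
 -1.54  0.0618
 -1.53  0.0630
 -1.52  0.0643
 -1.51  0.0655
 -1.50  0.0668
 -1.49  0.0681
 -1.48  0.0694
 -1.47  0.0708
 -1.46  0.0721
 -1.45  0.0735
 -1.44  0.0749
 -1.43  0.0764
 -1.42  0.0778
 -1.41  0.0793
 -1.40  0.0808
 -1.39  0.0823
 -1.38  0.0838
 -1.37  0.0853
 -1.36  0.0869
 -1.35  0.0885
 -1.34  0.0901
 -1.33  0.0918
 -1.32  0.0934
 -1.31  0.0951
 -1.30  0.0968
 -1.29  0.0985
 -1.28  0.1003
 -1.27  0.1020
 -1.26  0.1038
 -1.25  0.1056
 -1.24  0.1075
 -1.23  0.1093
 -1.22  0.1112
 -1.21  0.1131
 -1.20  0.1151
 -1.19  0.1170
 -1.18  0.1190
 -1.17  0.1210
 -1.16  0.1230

£3.61

σ√T = 0.4 × 0.8165 = 0.3266
ln(S/K) + (r − q + σ²/2)T = ln(250/400) + (0.048 − 0.014 + 0.4²/2)·0.6667 = -0.4700 + 0.0760 = -0.3940
d₁ = -0.3940 / 0.3266 = -1.2064 which rounds to -1.21
d₂ = d₁ − σ√T = -1.2064 − 0.3266 = -1.5330 which rounds to -1.53
e^(−qT) = e^(−0.014·0.6667) = 0.9907;  e^(−rT) = e^(−0.048·0.6667) = 0.9685
C = 250·0.9907·N(-1.21) − 400·0.9685·N(-1.53) = 250·0.9907·0.1131 − 400·0.9685·0.0630 = 28.0120 − 24.4062 = 3.6058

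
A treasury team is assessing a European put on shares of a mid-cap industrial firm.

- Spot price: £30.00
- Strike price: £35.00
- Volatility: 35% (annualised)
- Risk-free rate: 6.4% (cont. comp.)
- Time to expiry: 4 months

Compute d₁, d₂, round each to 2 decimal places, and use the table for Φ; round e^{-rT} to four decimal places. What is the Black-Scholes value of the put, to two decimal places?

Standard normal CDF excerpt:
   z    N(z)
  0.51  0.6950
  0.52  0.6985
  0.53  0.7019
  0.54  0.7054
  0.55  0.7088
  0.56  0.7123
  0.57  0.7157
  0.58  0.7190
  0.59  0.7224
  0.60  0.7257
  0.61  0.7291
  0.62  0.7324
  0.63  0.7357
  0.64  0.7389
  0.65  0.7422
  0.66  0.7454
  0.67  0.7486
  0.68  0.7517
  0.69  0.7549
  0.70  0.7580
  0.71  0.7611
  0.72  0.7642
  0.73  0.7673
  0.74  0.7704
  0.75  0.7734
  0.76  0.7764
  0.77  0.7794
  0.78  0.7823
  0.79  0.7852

£5.23

σ√T = 0.35·√0.3333 = 0.2021
d₁ = [ln(30/35) + (0.064 + 0.35²/2)·0.3333] / 0.2021 = [-0.1542 + 0.0417] / 0.2021 = -0.5562 → -0.56
d₂ = d₁ − σ√T = -0.5562 − 0.2021 = -0.7583 → -0.76
e^(−rT) = e^(−0.064·0.3333) = 0.9789
N(−d₂) = N(0.76) = 0.7764;  N(−d₁) = N(0.56) = 0.7123
P = 35·0.9789·0.7764 − 30·0.7123 = 26.6006 − 21.3690 = 5.2316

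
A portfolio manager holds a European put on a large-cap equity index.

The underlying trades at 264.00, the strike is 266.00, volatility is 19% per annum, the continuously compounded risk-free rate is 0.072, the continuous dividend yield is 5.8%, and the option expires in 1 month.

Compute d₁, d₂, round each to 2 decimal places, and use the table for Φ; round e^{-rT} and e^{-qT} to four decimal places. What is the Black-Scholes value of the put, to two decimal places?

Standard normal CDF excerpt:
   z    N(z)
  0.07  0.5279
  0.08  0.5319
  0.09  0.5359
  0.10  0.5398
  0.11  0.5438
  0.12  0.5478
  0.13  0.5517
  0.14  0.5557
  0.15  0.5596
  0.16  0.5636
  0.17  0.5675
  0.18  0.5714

6.13

σ√T = 0.19·√0.08333 = 0.0548
d₁ = [ln(264/266) + (0.072 − 0.058 + ½·0.19²)·0.08333] / (σ√T) = (-0.0075 + 0.0027) / 0.0548 = -0.0889 → -0.09
d₂ = -0.0889 − 0.0548 = -0.1438 → -0.14
e^(−qT) = e^(−0.058·0.08333) = 0.9952;  e^(−rT) = e^(−0.072·0.08333) = 0.9940
N(−d₂) = N(0.14) = 0.5557;  N(−d₁) = N(0.09) = 0.5359
P = 266·0.9940·0.5557 − 264·0.9952·0.5359 = 146.9293 − 140.7985 = 6.1308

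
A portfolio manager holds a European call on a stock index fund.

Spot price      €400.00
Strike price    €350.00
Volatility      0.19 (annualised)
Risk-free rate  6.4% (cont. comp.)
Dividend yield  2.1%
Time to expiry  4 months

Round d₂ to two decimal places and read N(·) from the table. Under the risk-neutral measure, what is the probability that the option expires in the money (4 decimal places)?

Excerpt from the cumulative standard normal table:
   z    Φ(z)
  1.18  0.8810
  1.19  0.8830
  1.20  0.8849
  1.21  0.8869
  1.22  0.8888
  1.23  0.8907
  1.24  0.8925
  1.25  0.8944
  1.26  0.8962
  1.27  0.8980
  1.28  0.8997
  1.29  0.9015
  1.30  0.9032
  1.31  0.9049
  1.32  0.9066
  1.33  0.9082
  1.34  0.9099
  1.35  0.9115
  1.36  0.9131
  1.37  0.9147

0.9015

T = 0.3333;  σ√T = 0.1097
d₁ = [ln(400/350) + (0.064 − 0.021 + ½·0.19²)·0.3333] / (σ√T) = (0.1335 + 0.0203) / 0.1097 = 1.4028 ⇒ 1.40
d₂ = 1.4028 − 0.1097 = 1.2931 ⇒ 1.29
Pr(exercise) under Q = N(d₂) = 0.9015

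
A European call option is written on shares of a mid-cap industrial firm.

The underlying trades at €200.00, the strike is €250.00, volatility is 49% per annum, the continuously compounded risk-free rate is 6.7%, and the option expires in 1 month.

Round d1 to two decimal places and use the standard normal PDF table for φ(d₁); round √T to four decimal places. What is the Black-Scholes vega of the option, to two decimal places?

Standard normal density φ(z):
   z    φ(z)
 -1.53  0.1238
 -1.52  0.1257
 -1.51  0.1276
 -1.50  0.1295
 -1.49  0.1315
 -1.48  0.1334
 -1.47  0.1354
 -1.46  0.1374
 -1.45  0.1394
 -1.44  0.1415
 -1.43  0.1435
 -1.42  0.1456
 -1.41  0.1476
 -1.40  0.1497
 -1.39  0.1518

7.82

σ√T = 0.49·√0.08333 = 0.1415
d₁ = [ln(200/250) + (0.067 + 0.49²/2)·0.08333] / 0.1415 = [-0.2231 + 0.0156] / 0.1415 = -1.4673 ≈ -1.47
√T = √0.08333 = 0.2887
φ(d₁) = φ(-1.47) = 0.1354
vega = S·φ(d₁)·√T = 200·0.1354·0.2887 = 7.8180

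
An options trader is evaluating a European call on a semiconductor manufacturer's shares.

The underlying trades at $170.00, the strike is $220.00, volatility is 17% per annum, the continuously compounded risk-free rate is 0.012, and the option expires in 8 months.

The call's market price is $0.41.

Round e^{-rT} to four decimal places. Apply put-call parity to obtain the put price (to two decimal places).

e^(−rT) = e^(−0.012·0.6667) = 0.9920
Put-call parity: C − P = S − K·e^(−rT) = 170 − 220·0.9920 = 170 − 218.2400 = -48.2400
P = C − (C − P) = 0.41 − (-48.2400) = 48.6500

$48.65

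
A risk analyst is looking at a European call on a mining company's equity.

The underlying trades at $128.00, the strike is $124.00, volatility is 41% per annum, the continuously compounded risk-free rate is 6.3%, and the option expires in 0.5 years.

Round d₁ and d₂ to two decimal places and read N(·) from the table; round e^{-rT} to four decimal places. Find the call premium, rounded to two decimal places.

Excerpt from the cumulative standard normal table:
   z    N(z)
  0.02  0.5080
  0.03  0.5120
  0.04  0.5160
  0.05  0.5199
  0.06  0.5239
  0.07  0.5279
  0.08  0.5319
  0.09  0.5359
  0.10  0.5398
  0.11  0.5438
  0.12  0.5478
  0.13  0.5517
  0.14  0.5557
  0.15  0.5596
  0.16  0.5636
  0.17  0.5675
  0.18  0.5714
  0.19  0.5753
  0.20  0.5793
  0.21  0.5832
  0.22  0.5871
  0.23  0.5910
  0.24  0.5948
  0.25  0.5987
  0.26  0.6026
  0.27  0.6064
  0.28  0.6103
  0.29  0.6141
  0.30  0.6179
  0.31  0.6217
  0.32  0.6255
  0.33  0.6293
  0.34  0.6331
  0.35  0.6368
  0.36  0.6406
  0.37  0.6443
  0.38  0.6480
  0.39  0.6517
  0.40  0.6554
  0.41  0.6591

T = 0.5;  σ√T = 0.2899
d₁ = [ln(128/124) + (0.063 + 0.41²/2)·0.5] / 0.2899 = [0.0317 + 0.0735] / 0.2899 = 0.3631 ≈ 0.36
d₂ = d₁ − σ√T = 0.3631 − 0.2899 = 0.0732 ≈ 0.07
e^(−rT) = e^(−0.063·0.5) = 0.9690
N(d₁) = N(0.36) = 0.6406;  N(d₂) = N(0.07) = 0.5279
C = 128·0.6406 − 124·0.9690·0.5279 = 81.9968 − 63.4304 = 18.5664

$18.57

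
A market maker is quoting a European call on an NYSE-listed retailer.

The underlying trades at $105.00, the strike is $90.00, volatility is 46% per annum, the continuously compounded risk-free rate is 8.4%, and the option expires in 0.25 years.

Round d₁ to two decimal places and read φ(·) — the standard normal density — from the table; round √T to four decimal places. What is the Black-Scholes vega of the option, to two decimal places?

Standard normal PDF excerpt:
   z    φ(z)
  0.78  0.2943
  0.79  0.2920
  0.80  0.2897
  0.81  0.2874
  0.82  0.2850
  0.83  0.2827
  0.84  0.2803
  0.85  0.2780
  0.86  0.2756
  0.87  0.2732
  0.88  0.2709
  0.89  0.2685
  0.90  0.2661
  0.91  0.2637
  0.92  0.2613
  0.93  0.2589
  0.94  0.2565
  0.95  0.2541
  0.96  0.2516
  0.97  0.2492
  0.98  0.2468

14.22

T = 0.25;  σ√T = 0.2300
d₁ = [ln(105/90) + (0.084 + 0.46²/2)·0.25] / 0.2300 = [0.1542 + 0.0475] / 0.2300 = 0.8765 ≈ 0.88
√T = √0.25 = 0.5000
φ(d₁) = φ(0.88) = 0.2709
vega = S·φ(d₁)·√T = 105·0.2709·0.5000 = 14.2222
(Vega is the same for a European call and put with the same parameters.)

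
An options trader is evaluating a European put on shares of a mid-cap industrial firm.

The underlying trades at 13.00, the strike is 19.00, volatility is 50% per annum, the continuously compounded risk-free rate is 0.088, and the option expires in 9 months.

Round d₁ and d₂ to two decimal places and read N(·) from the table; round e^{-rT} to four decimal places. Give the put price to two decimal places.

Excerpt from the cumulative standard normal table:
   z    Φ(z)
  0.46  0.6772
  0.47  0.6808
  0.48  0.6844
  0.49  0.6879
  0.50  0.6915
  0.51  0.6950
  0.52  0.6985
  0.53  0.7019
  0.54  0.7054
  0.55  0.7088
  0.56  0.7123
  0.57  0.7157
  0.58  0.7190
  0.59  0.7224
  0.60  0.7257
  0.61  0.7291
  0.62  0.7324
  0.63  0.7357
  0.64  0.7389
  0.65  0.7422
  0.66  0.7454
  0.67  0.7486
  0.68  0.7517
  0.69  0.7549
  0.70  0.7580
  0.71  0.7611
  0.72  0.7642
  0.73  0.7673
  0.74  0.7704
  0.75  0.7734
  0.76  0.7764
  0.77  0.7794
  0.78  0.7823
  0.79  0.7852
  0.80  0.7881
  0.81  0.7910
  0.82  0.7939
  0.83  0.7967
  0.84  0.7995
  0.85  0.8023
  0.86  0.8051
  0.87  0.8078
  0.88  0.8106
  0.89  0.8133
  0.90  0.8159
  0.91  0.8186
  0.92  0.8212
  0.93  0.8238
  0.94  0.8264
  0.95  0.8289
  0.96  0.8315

5.66

T = 0.75;  σ√T = 0.4330
d₁ = [ln(13/19) + (0.088 + ½·0.5²)·0.75] / (σ√T) = (-0.3795 + 0.1598) / 0.4330 = -0.5075 which rounds to -0.51
d₂ = -0.5075 − 0.4330 = -0.9405 which rounds to -0.94
e^(−rT) = e^(−0.088·0.75) = 0.9361
N(−d₂) = N(0.94) = 0.8264;  N(−d₁) = N(0.51) = 0.6950
P = 19·0.9361·0.8264 − 13·0.6950 = 14.6983 − 9.0350 = 5.6633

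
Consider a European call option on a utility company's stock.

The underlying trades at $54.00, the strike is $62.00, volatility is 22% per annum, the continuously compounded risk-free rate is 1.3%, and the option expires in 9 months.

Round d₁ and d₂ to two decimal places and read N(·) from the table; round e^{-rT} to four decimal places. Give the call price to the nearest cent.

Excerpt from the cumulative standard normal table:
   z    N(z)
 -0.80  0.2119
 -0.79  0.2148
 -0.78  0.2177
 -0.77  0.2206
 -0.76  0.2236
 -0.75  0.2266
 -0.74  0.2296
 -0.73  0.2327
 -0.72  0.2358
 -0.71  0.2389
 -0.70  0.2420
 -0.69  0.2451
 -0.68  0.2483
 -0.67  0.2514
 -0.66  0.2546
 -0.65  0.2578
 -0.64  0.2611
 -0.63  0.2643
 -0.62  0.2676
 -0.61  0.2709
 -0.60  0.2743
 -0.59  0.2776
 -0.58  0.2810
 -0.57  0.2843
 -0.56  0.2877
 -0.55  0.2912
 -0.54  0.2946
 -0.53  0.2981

σ√T = 0.22 × 0.8660 = 0.1905
ln(S/K) + (r + σ²/2)T = ln(54/62) + (0.013 + 0.22²/2)·0.75 = -0.1382 + 0.0279 = -0.1103
d₁ = -0.1103 / 0.1905 = -0.5787 → -0.58
d₂ = d₁ − σ√T = -0.5787 − 0.1905 = -0.7692 → -0.77
exp(−rT) = exp(−0.013·0.75) = 0.9903
N(d₁) = N(-0.58) = 0.2810;  N(d₂) = N(-0.77) = 0.2206
C = 54·0.2810 − 62·0.9903·0.2206 = 15.1740 − 13.5445 = 1.6295

$1.63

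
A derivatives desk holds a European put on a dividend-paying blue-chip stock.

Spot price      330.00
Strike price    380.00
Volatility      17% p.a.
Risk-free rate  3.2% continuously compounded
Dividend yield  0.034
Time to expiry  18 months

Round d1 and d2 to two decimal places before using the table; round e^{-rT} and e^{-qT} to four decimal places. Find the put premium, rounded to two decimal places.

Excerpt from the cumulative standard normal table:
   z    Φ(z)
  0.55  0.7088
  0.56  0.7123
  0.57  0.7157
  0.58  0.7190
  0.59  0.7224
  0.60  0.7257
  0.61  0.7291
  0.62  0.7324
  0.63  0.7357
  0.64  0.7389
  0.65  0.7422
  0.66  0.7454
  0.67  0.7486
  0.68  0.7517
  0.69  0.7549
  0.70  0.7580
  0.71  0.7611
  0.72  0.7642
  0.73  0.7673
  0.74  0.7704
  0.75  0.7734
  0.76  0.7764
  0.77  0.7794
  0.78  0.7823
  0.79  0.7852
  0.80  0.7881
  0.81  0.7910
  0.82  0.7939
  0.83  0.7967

σ√T = 0.17 × 1.2247 = 0.2082
d₁ = [ln(330/380) + (0.032 − 0.034 + 0.17²/2)·1.5] / 0.2082 = [-0.1411 + 0.0187] / 0.2082 = -0.5879 ≈ -0.59
d₂ = d₁ − σ√T = -0.5879 − 0.2082 = -0.7961 ≈ -0.80
exp(−qT) = exp(−0.034·1.5) = 0.9503;  exp(−rT) = exp(−0.032·1.5) = 0.9531
N(−d₂) = N(0.80) = 0.7881;  N(−d₁) = N(0.59) = 0.7224
P = 380·0.9531·0.7881 − 330·0.9503·0.7224 = 285.4325 − 226.5439 = 58.8886

58.89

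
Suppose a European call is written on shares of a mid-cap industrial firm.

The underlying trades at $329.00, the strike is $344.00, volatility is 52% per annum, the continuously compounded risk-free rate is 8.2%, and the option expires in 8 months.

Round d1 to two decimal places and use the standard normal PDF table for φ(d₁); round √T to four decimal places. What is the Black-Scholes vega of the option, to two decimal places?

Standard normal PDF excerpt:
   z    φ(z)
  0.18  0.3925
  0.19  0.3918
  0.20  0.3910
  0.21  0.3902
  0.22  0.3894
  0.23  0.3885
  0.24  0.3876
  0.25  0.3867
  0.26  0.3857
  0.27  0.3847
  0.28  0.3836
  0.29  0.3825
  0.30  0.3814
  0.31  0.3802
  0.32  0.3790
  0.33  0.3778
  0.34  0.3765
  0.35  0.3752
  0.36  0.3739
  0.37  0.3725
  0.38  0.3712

σ√T = 0.52·√0.6667 = 0.4246
d₁ = [ln(329/344) + (0.082 + ½·0.52²)·0.6667] / (σ√T) = (-0.0446 + 0.1448) / 0.4246 = 0.2360 which rounds to 0.24
√T = √0.6667 = 0.8165
φ(d₁) = φ(0.24) = 0.3876
vega = S·φ(d₁)·√T = 329·0.3876·0.8165 = 104.1204

104.12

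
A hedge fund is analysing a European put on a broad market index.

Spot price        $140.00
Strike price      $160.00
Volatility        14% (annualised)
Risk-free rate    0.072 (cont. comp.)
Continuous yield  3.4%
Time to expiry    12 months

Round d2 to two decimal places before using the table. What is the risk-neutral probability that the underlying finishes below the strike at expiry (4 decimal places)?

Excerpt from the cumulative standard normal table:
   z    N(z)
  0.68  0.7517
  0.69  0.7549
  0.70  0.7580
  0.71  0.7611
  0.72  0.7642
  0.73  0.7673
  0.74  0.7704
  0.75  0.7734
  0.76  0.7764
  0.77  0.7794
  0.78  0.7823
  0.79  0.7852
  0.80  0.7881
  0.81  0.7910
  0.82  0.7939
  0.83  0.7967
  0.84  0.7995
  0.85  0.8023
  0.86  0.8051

σ√T = 0.14 × 1.0000 = 0.1400
d₁ = [ln(140/160) + (0.072 − 0.034 + 0.14²/2)·1] / 0.1400 = [-0.1335 + 0.0478] / 0.1400 = -0.6124 ≈ -0.61
d₂ = d₁ − σ√T = -0.6124 − 0.1400 = -0.7524 ≈ -0.75
Risk-neutral Pr[S_T < K] = N(−d₂) = N(0.75) = 0.7734

0.7734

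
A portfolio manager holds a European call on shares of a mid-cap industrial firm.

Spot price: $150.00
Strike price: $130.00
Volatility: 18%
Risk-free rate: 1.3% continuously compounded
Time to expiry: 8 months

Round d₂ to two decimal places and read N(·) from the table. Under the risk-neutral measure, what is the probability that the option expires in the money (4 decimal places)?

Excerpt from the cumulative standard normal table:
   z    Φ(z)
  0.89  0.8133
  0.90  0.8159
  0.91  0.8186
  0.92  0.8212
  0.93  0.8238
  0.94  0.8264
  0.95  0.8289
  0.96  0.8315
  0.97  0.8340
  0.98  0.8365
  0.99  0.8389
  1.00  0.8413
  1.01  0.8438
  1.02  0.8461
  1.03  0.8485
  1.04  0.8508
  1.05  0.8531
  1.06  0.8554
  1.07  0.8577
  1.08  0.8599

0.8315

σ√T = 0.18·√0.6667 = 0.1470
d₁ = [ln(150/130) + (0.013 + 0.18²/2)·0.6667] / 0.1470 = [0.1431 + 0.0195] / 0.1470 = 1.1061 ≈ 1.11
d₂ = d₁ − σ√T = 1.1061 − 0.1470 = 0.9592 ≈ 0.96
Pr(exercise) under Q = N(d₂) = 0.8315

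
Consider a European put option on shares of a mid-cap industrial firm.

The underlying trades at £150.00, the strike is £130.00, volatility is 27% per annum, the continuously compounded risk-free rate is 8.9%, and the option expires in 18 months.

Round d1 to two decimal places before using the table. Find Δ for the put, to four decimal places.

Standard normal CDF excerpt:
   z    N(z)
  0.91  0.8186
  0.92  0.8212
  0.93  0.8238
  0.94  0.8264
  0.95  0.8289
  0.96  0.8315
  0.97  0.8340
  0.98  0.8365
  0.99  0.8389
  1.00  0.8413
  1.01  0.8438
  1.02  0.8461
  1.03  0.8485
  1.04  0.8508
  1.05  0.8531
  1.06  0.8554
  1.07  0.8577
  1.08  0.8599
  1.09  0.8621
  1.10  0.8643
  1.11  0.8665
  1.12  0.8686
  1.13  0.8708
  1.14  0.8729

-0.1587

σ√T = 0.27 × 1.2247 = 0.3307
ln(S/K) + (r + σ²/2)T = ln(150/130) + (0.089 + 0.27²/2)·1.5 = 0.1431 + 0.1882 = 0.3313
d₁ = 0.3313 / 0.3307 = 1.0018 → 1.00
N(d₁) = N(1.00) = 0.8413
Δ_put = N(d₁) − 1 = 0.8413 − 1 = -0.1587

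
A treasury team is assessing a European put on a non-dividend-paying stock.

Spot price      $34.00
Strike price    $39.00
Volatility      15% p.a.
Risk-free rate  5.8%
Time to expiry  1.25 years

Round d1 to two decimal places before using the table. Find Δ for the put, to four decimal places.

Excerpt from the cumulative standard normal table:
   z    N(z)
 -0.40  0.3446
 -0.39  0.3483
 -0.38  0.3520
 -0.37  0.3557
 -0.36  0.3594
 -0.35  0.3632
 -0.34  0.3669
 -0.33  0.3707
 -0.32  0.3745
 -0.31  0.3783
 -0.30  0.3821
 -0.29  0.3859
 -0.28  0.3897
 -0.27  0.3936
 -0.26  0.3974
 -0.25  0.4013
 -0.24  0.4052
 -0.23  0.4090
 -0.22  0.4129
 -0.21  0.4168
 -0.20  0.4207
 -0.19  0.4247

-0.6179

T = 1.25;  σ√T = 0.1677
d₁ = [ln(34/39) + (0.058 + 0.15²/2)·1.25] / 0.1677 = [-0.1372 + 0.0866] / 0.1677 = -0.3020 which rounds to -0.30
N(d₁) = N(-0.30) = 0.3821
Δ_put = N(d₁) − 1 = 0.3821 − 1 = -0.6179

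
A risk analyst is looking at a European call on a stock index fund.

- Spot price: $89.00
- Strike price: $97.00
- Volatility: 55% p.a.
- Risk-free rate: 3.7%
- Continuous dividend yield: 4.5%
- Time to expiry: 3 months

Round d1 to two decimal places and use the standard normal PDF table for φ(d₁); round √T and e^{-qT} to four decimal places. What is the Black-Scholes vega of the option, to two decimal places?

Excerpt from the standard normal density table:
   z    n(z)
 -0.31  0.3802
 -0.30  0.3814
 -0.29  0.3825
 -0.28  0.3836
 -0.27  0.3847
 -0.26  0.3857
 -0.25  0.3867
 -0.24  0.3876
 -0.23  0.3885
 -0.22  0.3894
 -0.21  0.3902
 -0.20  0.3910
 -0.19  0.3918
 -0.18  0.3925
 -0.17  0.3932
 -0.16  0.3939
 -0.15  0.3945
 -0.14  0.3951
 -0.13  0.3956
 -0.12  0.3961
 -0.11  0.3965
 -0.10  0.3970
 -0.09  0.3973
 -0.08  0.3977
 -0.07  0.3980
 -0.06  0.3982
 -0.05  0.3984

17.27

T = 0.25;  σ√T = 0.2750
d₁ = [ln(89/97) + (0.037 − 0.045 + 0.55²/2)·0.25] / 0.2750 = [-0.0861 + 0.0358] / 0.2750 = -0.1828 ≈ -0.18
√T = √0.25 = 0.5000
φ(d₁) = φ(-0.18) = 0.3925
exp(−qT) = exp(−0.045·0.25) = 0.9888
vega = S·exp(−qT)·φ(d₁)·√T = 89·0.9888·0.3925·0.5000 = 17.2706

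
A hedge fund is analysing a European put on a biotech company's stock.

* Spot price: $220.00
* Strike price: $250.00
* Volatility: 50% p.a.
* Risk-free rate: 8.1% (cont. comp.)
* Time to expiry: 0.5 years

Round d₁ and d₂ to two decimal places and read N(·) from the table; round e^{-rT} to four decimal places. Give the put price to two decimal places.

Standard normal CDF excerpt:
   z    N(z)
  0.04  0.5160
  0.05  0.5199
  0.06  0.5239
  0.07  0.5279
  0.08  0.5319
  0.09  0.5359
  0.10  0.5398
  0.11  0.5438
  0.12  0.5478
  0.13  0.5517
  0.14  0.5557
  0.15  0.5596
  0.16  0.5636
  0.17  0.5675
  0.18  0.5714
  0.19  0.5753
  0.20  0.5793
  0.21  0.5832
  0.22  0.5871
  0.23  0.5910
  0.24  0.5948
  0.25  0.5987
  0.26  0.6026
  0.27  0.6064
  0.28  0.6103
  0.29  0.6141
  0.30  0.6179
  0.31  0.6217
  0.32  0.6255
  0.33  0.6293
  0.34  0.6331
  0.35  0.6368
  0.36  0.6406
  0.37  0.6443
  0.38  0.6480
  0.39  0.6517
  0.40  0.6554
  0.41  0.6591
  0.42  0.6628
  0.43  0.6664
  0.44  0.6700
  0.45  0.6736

$42.98

T = 0.5;  σ√T = 0.3536
d₁ = [ln(220/250) + (0.081 + 0.5²/2)·0.5] / 0.3536 = [-0.1278 + 0.1030] / 0.3536 = -0.0702 which rounds to -0.07
d₂ = d₁ − σ√T = -0.0702 − 0.3536 = -0.4238 which rounds to -0.42
e^(−rT) = e^(−0.081·0.5) = 0.9603
N(−d₂) = N(0.42) = 0.6628;  N(−d₁) = N(0.07) = 0.5279
P = 250·0.9603·0.6628 − 220·0.5279 = 159.1217 − 116.1380 = 42.9837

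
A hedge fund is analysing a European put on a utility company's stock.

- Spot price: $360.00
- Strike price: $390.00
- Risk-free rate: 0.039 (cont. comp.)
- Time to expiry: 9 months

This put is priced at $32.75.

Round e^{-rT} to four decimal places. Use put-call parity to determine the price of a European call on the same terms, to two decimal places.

exp(−rT) = exp(−0.039·0.75) = 0.9712
Put-call parity: C − P = S − K·e^(−rT) = 360 − 390·0.9712 = 360 − 378.7680 = -18.7680
C = P + (C − P) = 32.75 + (-18.7680) = 13.9820

$13.98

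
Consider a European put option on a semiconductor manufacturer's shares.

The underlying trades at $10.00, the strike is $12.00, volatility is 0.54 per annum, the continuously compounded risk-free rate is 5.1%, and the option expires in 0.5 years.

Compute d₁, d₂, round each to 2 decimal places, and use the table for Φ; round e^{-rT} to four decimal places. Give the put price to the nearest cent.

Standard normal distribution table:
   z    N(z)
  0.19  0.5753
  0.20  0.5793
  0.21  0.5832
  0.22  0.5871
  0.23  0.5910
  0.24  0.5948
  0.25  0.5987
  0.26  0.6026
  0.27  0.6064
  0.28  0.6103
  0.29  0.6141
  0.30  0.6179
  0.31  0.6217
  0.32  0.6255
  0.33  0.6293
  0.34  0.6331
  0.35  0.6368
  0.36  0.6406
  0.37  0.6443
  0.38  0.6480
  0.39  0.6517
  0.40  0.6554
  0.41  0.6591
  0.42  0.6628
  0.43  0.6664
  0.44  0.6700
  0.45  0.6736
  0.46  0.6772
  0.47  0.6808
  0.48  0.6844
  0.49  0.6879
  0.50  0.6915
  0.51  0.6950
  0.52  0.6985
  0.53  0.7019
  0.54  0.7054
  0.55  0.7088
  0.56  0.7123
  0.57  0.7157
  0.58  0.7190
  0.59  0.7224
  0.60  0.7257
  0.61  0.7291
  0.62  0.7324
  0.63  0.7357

$2.62

T = 0.5;  σ√T = 0.3818
d₁ = [ln(10/12) + (0.051 + ½·0.54²)·0.5] / (σ√T) = (-0.1823 + 0.0984) / 0.3818 = -0.2198 ≈ -0.22
d₂ = -0.2198 − 0.3818 = -0.6016 ≈ -0.60
exp(−rT) = exp(−0.051·0.5) = 0.9748
P = 12·0.9748·N(0.60) − 10·N(0.22) = 12·0.9748·0.7257 − 10·0.5871 = 8.4889 − 5.8710 = 2.6179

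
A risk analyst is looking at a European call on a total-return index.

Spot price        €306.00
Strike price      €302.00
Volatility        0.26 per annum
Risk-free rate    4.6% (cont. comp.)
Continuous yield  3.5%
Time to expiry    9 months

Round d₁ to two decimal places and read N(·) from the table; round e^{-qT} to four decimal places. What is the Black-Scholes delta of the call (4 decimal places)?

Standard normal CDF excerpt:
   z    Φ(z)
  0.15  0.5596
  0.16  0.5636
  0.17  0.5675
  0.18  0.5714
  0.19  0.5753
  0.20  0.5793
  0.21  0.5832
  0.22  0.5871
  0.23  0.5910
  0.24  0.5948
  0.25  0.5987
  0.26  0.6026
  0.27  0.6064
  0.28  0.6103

0.5681

σ√T = 0.26·√0.75 = 0.2252
d₁ = [ln(306/302) + (0.046 − 0.035 + ½·0.26²)·0.75] / (σ√T) = (0.0132 + 0.0336) / 0.2252 = 0.2077 which rounds to 0.21
N(d₁) = N(0.21) = 0.5832
Δ_call = e^(−qT)·N(d₁) = 0.9741·0.5832 = 0.5681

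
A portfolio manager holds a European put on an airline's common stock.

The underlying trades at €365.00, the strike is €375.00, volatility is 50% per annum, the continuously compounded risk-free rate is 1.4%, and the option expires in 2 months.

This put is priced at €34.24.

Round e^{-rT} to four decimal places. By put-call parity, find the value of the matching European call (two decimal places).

€25.10

e^(−rT) = e^(−0.014·0.1667) = 0.9977
Put-call parity: C − P = S − K·e^(−rT) = 365 − 375·0.9977 = 365 − 374.1375 = -9.1375
C = P + (C − P) = 34.24 + (-9.1375) = 25.1025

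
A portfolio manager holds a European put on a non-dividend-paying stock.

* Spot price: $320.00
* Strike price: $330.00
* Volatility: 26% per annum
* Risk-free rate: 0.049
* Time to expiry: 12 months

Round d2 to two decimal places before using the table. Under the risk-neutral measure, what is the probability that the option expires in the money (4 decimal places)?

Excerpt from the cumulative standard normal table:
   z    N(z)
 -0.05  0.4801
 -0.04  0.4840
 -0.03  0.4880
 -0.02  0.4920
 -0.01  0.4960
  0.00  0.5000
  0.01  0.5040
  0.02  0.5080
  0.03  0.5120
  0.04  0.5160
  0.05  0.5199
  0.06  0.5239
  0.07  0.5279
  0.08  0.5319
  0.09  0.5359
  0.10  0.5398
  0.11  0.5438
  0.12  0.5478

0.5239

T = 1;  σ√T = 0.2600
d₁ = [ln(320/330) + (0.049 + 0.26²/2)·1] / 0.2600 = [-0.0308 + 0.0828] / 0.2600 = 0.2001 → 0.20
d₂ = d₁ − σ√T = 0.2001 − 0.2600 = -0.0599 → -0.06
Risk-neutral Pr[S_T < K] = N(−d₂) = N(0.06) = 0.5239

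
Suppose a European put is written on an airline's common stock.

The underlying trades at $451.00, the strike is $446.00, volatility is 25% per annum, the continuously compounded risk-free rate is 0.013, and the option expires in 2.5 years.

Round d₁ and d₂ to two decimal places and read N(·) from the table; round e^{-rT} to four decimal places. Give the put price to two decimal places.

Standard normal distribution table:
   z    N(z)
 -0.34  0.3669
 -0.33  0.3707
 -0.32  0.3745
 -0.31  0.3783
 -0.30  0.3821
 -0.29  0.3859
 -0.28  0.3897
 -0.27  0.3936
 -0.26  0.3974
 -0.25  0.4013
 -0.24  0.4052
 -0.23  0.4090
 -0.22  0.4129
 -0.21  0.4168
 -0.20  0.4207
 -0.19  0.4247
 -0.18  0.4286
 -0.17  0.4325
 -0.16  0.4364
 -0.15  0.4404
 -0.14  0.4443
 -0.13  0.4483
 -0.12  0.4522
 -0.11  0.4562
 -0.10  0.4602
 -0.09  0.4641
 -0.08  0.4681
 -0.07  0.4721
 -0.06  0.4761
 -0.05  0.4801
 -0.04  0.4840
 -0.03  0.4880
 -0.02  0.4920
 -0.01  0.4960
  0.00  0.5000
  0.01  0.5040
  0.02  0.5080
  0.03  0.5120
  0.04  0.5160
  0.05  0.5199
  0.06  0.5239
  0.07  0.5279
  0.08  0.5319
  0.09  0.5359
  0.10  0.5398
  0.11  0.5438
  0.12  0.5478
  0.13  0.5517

σ√T = 0.25 × 1.5811 = 0.3953
d₁ = [ln(451/446) + (0.013 + ½·0.25²)·2.5] / (σ√T) = (0.0111 + 0.1106) / 0.3953 = 0.3081 → 0.31
d₂ = 0.3081 − 0.3953 = -0.0872 → -0.09
exp(−rT) = exp(−0.013·2.5) = 0.9680
N(−d₂) = N(0.09) = 0.5359;  N(−d₁) = N(-0.31) = 0.3783
P = 446·0.9680·0.5359 − 451·0.3783 = 231.3630 − 170.6133 = 60.7497

$60.75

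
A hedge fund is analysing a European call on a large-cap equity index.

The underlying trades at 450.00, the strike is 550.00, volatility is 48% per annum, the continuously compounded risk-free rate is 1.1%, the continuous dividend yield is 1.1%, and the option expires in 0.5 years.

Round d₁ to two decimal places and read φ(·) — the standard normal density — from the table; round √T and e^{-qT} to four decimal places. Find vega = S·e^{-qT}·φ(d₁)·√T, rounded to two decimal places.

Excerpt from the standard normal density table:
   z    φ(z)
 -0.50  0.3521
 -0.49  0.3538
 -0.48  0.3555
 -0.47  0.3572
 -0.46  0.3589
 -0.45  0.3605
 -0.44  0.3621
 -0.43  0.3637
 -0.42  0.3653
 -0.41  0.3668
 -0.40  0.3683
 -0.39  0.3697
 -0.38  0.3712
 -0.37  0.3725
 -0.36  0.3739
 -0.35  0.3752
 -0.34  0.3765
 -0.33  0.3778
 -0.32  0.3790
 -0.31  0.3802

σ√T = 0.48 × 0.7071 = 0.3394
d₁ = [ln(450/550) + (0.011 − 0.011 + ½·0.48²)·0.5] / (σ√T) = (-0.2007 + 0.0576) / 0.3394 = -0.4215 which rounds to -0.42
√T = √0.5 = 0.7071
φ(d₁) = φ(-0.42) = 0.3653
e^(−qT) = e^(−0.011·0.5) = 0.9945
vega = S·e^(−qT)·φ(d₁)·√T = 450·0.9945·0.3653·0.7071 = 115.5973
(The put has the same vega.)

115.60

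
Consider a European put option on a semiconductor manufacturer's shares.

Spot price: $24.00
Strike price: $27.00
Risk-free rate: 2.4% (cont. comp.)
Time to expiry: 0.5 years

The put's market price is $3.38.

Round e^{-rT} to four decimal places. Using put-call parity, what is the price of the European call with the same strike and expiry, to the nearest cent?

$0.70

e^(−rT) = e^(−0.024·0.5) = 0.9881
Put-call parity: C − P = S − K·e^(−rT) = 24 − 27·0.9881 = 24 − 26.6787 = -2.6787
C = P + (C − P) = 3.38 + (-2.6787) = 0.7013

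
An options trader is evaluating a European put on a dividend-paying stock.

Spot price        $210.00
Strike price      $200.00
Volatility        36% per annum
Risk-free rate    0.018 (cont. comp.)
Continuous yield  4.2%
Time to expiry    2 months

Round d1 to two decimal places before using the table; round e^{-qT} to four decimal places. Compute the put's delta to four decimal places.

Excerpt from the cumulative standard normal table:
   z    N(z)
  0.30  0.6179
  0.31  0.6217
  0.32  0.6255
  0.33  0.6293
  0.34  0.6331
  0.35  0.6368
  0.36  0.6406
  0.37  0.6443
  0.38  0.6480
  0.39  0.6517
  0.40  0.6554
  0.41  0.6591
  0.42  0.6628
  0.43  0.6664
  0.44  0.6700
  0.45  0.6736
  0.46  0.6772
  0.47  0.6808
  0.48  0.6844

-0.3495

σ√T = 0.36·√0.1667 = 0.1470
ln(S/K) + (r − q + σ²/2)T = ln(210/200) + (0.018 − 0.042 + 0.36²/2)·0.1667 = 0.0488 + 0.0068 = 0.0556
d₁ = 0.0556 / 0.1470 = 0.3782 ≈ 0.38
N(d₁) = N(0.38) = 0.6480
Δ_put = e^(−qT)·(N(d₁) − 1) = 0.9930·(0.6480 − 1) = -0.3495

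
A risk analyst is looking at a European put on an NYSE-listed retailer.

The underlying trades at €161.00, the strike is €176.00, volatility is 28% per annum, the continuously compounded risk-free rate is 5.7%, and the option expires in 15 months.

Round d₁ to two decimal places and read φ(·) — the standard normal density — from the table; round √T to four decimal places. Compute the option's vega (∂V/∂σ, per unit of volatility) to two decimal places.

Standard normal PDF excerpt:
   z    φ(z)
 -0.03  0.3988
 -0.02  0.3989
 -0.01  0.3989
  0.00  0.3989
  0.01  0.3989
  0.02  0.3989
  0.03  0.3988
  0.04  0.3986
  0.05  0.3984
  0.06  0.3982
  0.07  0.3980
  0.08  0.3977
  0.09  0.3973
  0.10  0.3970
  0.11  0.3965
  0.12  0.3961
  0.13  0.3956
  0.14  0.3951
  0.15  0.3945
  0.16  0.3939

σ√T = 0.28·√1.25 = 0.3130
ln(S/K) + (r + σ²/2)T = ln(161/176) + (0.057 + 0.28²/2)·1.25 = -0.0891 + 0.1203 = 0.0312
d₁ = 0.0312 / 0.3130 = 0.0996 → 0.10
√T = √1.25 = 1.1180
φ(d₁) = φ(0.10) = 0.3970
vega = S·φ(d₁)·√T = 161·0.3970·1.1180 = 71.4592

71.46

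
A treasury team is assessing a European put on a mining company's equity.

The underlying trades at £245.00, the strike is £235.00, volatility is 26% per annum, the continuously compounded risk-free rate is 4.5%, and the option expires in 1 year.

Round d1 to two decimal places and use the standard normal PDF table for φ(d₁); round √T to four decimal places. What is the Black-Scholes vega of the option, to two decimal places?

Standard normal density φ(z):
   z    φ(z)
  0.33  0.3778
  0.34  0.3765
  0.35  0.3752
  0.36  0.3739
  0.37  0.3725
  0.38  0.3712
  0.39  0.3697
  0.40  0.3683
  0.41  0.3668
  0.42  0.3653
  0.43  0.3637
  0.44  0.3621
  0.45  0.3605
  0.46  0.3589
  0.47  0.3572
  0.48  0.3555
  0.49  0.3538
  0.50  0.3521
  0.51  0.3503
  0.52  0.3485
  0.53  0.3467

T = 1;  σ√T = 0.2600
ln(S/K) + (r + σ²/2)T = ln(245/235) + (0.045 + 0.26²/2)·1 = 0.0417 + 0.0788 = 0.1205
d₁ = 0.1205 / 0.2600 = 0.4634 → 0.46
√T = √1 = 1.0000
φ(d₁) = φ(0.46) = 0.3589
vega = S·φ(d₁)·√T = 245·0.3589·1.0000 = 87.9305

87.93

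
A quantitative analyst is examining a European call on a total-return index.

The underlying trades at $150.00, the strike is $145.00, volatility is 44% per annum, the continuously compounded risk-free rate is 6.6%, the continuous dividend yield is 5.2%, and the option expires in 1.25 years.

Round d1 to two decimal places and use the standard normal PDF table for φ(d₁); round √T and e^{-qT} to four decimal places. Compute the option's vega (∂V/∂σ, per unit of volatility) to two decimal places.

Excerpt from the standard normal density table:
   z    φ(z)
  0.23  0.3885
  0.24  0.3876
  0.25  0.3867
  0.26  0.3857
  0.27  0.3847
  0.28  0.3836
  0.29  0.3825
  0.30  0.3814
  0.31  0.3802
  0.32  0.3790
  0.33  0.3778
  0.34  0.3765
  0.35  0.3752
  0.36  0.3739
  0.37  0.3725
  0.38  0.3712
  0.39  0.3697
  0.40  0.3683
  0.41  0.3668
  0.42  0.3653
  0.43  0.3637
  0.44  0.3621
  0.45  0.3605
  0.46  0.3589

58.96

σ√T = 0.44·√1.25 = 0.4919
ln(S/K) + (r − q + σ²/2)T = ln(150/145) + (0.066 − 0.052 + 0.44²/2)·1.25 = 0.0339 + 0.1385 = 0.1724
d₁ = 0.1724 / 0.4919 = 0.3505 → 0.35
√T = √1.25 = 1.1180
φ(d₁) = φ(0.35) = 0.3752
e^(−qT) = e^(−0.052·1.25) = 0.9371
vega = S·e^(−qT)·φ(d₁)·√T = 150·0.9371·0.3752·1.1180 = 58.9633
(Vega is the same for a European call and put with the same parameters.)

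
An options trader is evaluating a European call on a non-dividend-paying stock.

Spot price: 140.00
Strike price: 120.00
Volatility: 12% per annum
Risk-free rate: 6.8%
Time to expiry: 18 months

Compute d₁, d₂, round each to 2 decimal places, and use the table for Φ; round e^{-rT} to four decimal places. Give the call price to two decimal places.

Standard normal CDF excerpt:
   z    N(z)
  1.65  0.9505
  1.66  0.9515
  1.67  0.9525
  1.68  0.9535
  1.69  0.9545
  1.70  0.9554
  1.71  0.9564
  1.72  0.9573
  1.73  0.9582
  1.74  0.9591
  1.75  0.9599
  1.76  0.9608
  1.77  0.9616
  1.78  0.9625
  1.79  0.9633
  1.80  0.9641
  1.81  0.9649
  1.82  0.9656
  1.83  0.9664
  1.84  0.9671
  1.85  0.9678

31.97

σ√T = 0.12 × 1.2247 = 0.1470
d₁ = [ln(140/120) + (0.068 + 0.12²/2)·1.5] / 0.1470 = [0.1542 + 0.1128] / 0.1470 = 1.8164 ⇒ 1.82
d₂ = d₁ − σ√T = 1.8164 − 0.1470 = 1.6694 ⇒ 1.67
exp(−rT) = exp(−0.068·1.5) = 0.9030
C = 140·N(1.82) − 120·0.9030·N(1.67) = 140·0.9656 − 120·0.9030·0.9525 = 135.1840 − 103.2129 = 31.9711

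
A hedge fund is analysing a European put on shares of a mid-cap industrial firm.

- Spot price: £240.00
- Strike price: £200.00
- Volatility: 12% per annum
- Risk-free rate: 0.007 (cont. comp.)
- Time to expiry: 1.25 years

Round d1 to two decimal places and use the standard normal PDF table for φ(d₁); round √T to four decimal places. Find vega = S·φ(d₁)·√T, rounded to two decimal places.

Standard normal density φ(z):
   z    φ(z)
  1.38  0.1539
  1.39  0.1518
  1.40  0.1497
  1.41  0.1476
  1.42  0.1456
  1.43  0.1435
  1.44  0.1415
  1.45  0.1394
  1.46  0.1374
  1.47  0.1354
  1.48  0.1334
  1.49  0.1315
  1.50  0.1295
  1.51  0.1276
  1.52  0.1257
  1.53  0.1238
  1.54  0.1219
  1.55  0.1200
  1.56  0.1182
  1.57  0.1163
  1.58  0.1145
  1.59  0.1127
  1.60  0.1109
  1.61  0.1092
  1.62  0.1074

σ√T = 0.12·√1.25 = 0.1342
d₁ = [ln(240/200) + (0.007 + ½·0.12²)·1.25] / (σ√T) = (0.1823 + 0.0178) / 0.1342 = 1.4912 ≈ 1.49
√T = √1.25 = 1.1180
φ(d₁) = φ(1.49) = 0.1315
vega = S·φ(d₁)·√T = 240·0.1315·1.1180 = 35.2841
(Call and put vega coincide under Black-Scholes.)

35.28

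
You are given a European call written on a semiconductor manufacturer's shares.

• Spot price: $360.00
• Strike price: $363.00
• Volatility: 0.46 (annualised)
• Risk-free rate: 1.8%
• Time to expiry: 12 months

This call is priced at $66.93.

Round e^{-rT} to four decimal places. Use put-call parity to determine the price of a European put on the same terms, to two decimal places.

e^(−rT) = e^(−0.018·1) = 0.9822
Put-call parity: C − P = S − K·e^(−rT) = 360 − 363·0.9822 = 360 − 356.5386 = 3.4614
P = C − (C − P) = 66.93 − (3.4614) = 63.4686

$63.47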